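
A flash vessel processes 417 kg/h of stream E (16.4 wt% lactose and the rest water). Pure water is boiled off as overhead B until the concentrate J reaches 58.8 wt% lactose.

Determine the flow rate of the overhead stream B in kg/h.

300.7 kg/h

lactose is conserved: 417×0.164 = 68.388 kg/h all reports to the concentrate.
Concentrate = 68.388/(target fraction) = 116.31 kg/h.
Overhead = 417 − 116.31 = 300.69 kg/h.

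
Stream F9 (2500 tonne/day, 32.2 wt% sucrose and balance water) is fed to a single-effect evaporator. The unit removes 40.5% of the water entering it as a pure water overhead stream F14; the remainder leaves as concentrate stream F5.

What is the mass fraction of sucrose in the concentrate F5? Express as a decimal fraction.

sucrose is not removed: 2500×0.322 = 805 tonne/day of sucrose enters F5.
water entering = 2500×0.678 = 1695 tonne/day; overhead removed = 0.405×1695 = 686.48 tonne/day.
Concentrate = 2500 − 686.48 = 1813.5 tonne/day.
Mass fraction = 805/1813.5 = 0.444.

0.444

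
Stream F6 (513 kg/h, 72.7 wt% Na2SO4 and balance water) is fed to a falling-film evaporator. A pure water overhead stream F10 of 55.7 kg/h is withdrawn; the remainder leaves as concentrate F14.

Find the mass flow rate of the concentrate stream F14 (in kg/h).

Concentrate = 513 − 55.7 = 457.3 kg/h.

457.3 kg/h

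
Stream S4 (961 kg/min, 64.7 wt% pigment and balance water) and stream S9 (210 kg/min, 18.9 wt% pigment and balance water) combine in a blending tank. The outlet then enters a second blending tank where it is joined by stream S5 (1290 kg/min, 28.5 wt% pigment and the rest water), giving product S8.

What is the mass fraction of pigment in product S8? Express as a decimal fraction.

Overall, product flow = 2461 kg/min.
pigment in = 961×0.647 + 210×0.189 + 1290×0.285 = 1029.1 kg/min.
pigment fraction in S8 = 0.418.

0.418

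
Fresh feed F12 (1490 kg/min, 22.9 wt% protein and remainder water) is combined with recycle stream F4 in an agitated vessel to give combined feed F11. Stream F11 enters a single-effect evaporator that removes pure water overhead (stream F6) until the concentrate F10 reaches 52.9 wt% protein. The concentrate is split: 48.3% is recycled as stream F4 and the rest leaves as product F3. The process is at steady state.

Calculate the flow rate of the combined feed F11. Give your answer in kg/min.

Overall protein balance (none leaves overhead): protein in fresh feed = protein in product, i.e. 1490×0.229 = (1−0.483)·F10·0.529.
F10 = 341.21/(0.529×0.517) = 1247.6 kg/min.
Recycle F4 = 0.483×1247.6 = 602.59 kg/min.
Combined feed F11 = 1490 + 602.59 = 2092.6 kg/min.

2093 kg/min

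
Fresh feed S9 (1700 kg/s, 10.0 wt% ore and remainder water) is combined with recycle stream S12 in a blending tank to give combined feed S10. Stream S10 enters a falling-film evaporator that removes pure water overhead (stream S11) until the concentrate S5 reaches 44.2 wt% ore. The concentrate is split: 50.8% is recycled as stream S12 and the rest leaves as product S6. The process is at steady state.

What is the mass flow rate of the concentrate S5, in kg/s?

781.7 kg/s

Overall ore balance (none leaves overhead): ore in fresh feed = ore in product, i.e. 1700×0.100 = (1−0.508)·S5·0.442.
S5 = 170/(0.442×0.492) = 781.74 kg/s.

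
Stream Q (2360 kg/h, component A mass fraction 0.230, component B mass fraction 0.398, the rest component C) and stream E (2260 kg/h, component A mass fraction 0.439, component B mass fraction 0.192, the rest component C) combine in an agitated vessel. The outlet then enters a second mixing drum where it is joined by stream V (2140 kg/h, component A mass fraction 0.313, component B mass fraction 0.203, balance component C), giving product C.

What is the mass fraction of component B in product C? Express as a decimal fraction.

0.267

Overall, product flow = 6760 kg/h.
component B in = 2360×0.398 + 2260×0.192 + 2140×0.203 = 1807.6 kg/h.
component B fraction in C = 0.267.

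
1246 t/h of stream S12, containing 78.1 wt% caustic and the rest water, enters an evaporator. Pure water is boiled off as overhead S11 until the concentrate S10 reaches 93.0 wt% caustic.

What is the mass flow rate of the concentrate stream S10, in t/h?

1046 t/h

caustic is conserved: 1246×0.781 = 973.13 t/h all reports to the concentrate.
Concentrate = 973.13/(target fraction) = 1046.4 t/h.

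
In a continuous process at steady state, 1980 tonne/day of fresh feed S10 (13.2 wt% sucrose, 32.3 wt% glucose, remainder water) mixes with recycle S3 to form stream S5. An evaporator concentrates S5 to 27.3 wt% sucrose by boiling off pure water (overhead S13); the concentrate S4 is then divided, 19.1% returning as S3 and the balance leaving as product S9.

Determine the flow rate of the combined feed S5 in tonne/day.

2206 tonne/day

Overall sucrose balance (none leaves overhead): sucrose in fresh feed = sucrose in product, i.e. 1980×0.132 = (1−0.191)·S4·0.273.
S4 = 261.36/(0.273×0.809) = 1183.4 tonne/day.
Recycle S3 = 0.191×1183.4 = 226.03 tonne/day.
Combined feed S5 = 1980 + 226.03 = 2206 tonne/day.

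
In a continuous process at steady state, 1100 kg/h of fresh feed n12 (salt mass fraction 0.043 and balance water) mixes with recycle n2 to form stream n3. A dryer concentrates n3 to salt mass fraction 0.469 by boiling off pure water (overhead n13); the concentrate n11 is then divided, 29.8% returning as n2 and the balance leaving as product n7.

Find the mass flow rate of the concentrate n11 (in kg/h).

Overall salt balance (none leaves overhead): salt in fresh feed = salt in product, i.e. 1100×0.043 = (1−0.298)·n11·0.469.
n11 = 47.3/(0.469×0.702) = 143.67 kg/h.

143.7 kg/h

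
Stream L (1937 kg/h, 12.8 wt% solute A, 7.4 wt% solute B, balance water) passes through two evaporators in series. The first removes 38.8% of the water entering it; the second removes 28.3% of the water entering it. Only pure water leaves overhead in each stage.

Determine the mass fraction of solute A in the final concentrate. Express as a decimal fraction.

0.2318

water in feed = 1937×0.798 = 1545.7 kg/h.
After stage 1: water left = (1−0.388)×1545.7 = 945.98; stream total = 1337.3 kg/h.
After stage 2: water left = (1−0.283)×945.98 = 678.27; final concentrate = 1069.5 kg/h.
solute A fraction = 247.94/1069.5 = 0.2318.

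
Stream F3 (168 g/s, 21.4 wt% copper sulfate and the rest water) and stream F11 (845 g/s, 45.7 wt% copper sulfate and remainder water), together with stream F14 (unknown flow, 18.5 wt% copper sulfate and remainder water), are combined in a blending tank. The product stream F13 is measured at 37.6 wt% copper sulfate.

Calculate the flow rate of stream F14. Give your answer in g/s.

Let F14 be the unknown flow. Total out = 1013 + F14.
copper sulfate balance: 422.12 + 0.185·F14 = 0.376·(1013 + F14)
(0.185 − 0.376)·F14 = 0.376×1013 − 422.12 = -41.229
F14 = -41.229 / -0.191 = 215.86 g/s

215.9 g/s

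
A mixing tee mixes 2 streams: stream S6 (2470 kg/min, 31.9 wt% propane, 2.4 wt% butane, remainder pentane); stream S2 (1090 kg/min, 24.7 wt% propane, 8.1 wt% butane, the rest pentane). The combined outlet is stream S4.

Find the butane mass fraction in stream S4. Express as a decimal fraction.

Total flow out = 2470 + 1090 = 3560 kg/min.
butane in = 2470×0.024 + 1090×0.081 = 147.57 kg/min.
butane mass fraction in S4 = 147.57/3560 = 0.041.

0.041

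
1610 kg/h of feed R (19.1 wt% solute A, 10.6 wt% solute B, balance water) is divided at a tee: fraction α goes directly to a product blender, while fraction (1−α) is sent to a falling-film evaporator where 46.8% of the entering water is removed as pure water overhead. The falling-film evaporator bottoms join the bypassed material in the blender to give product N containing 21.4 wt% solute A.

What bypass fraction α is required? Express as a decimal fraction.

0.673

All 1610×0.191 = 307.51 kg/h of solute A reaches N, so N = 307.51/0.214 = 1437 kg/h and vapour = 173.04 kg/h.
The evaporator receives (1−α)·1610 of feed at 0.703 water and removes 0.468 of that water:
0.468×0.703×(1−α)×1610 = 173.04
(1−α) = 173.04/529.7 = 0.3267;  α = 0.6733.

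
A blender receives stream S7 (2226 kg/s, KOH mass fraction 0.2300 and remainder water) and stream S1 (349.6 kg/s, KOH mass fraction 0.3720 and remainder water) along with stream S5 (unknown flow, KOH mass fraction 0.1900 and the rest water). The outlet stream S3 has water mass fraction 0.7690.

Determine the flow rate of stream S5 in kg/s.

1148 kg/s

Let S5 be the unknown flow. Total out = 2575.6 + S5.
water balance: 1933.6 + 0.810·S5 = 0.769·(2575.6 + S5)
(0.810 − 0.769)·S5 = 0.769×2575.6 − 1933.6 = 47.068
S5 = 47.068 / 0.041 = 1148 kg/s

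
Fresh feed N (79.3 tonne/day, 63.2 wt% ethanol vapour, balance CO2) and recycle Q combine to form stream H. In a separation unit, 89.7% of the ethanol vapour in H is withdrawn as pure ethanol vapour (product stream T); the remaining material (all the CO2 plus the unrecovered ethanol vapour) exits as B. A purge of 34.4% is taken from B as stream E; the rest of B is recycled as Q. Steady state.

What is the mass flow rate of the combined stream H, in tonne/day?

CO2 enters only via N and leaves only via the purge: 79.3×0.368 = 0.344×(CO2 in B), and the separation unit passes all CO2, so CO2 in H = CO2 in B = 84.833 tonne/day.
ethanol vapour in H: m_A = 79.3×0.632 + (1−0.344)·(1−0.897)·m_A, so m_A = 50.118/0.9324 = 53.749 tonne/day.
H = 53.749 + 84.833 = 138.58 tonne/day.

138.6 tonne/day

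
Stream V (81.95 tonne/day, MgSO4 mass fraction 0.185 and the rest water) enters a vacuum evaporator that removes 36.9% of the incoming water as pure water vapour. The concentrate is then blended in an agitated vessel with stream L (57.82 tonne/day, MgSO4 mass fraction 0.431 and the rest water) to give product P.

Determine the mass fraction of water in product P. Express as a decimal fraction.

0.652

Vapour removed = 0.369×0.815×81.95 = 24.645 tonne/day; concentrate = 57.305 tonne/day.
water reaching the mixer = 42.144 (from concentrate) + 57.82×0.569 = 75.044 tonne/day.
Product flow = 57.305 + 57.82 = 115.12 tonne/day; water fraction = 0.652.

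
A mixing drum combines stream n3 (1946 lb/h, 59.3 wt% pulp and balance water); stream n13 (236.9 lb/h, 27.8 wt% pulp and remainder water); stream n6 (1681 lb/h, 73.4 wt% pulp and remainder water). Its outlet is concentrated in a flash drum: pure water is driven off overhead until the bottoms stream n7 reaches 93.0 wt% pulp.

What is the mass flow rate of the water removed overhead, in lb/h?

pulp entering = 1946×0.593 + 236.9×0.278 + 1681×0.734 = 2453.7 lb/h.
All pulp reports to n7, so n7 = 2453.7/0.930 = 2638.4 lb/h.
Total feed = 3863.9 lb/h; overhead = 3863.9 − 2638.4 = 1225.5 lb/h.

1226 lb/h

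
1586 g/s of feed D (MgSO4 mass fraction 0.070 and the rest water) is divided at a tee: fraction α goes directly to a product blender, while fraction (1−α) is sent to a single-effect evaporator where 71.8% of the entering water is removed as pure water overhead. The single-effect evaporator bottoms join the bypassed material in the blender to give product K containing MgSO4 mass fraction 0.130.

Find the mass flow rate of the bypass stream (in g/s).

489.8 g/s

All 1586×0.070 = 111.02 g/s of MgSO4 reaches K, so K = 111.02/0.130 = 854 g/s and vapour = 732 g/s.
The evaporator receives (1−α)·1586 of feed at 0.930 water and removes 0.718 of that water:
0.718×0.930×(1−α)×1586 = 732
(1−α) = 732/1059 = 0.6912;  α = 0.3088.
Bypass flow = 0.3088×1586 = 489.76 g/s.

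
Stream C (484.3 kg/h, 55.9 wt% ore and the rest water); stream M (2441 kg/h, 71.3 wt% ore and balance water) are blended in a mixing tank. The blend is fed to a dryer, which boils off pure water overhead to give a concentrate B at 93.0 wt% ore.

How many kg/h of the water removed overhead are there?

762.8 kg/h

ore entering = 484.3×0.559 + 2441×0.713 = 2011.2 kg/h.
All ore reports to B, so B = 2011.2/0.930 = 2162.5 kg/h.
Total feed = 2925.3 kg/h; overhead = 2925.3 − 2162.5 = 762.77 kg/h.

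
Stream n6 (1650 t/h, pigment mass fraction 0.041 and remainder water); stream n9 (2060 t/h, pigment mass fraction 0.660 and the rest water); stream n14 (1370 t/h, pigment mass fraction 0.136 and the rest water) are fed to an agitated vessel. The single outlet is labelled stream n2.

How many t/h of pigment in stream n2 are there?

1614 t/h

pigment out = pigment in = 1650×0.041 + 2060×0.660 + 1370×0.136 = 1613.6 t/h.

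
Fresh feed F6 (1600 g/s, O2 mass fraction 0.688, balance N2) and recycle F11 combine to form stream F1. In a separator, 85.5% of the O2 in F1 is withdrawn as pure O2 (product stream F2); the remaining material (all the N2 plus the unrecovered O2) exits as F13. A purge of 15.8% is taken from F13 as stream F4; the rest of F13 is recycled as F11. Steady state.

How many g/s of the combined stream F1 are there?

N2 enters only via F6 and leaves only via the purge: 1600×0.312 = 0.158×(N2 in F13), and the separator passes all N2, so N2 in F1 = N2 in F13 = 3159.5 g/s.
O2 in F1: m_A = 1600×0.688 + (1−0.158)·(1−0.855)·m_A, so m_A = 1100.8/0.8779 = 1253.9 g/s.
F1 = 1253.9 + 3159.5 = 4413.4 g/s.

4413 g/s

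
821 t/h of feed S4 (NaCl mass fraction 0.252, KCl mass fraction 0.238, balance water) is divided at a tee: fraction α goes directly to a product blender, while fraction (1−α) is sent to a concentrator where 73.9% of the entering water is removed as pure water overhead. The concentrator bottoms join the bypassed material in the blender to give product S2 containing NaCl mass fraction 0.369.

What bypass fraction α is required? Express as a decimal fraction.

All 821×0.252 = 206.89 t/h of NaCl reaches S2, so S2 = 206.89/0.369 = 560.68 t/h and vapour = 260.32 t/h.
The evaporator receives (1−α)·821 of feed at 0.510 water and removes 0.739 of that water:
0.739×0.510×(1−α)×821 = 260.32
(1−α) = 260.32/309.43 = 0.8413;  α = 0.1587.

0.159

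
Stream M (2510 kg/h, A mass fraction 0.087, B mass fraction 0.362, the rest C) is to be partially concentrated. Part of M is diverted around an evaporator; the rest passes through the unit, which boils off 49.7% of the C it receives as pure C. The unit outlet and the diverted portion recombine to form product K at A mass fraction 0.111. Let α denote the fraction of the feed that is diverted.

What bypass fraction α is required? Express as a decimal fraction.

0.210

All 2510×0.087 = 218.37 kg/h of A reaches K, so K = 218.37/0.111 = 1967.3 kg/h and vapour = 542.7 kg/h.
The evaporator receives (1−α)·2510 of feed at 0.551 C and removes 0.497 of that C:
0.497×0.551×(1−α)×2510 = 542.7
(1−α) = 542.7/687.36 = 0.7896;  α = 0.2104.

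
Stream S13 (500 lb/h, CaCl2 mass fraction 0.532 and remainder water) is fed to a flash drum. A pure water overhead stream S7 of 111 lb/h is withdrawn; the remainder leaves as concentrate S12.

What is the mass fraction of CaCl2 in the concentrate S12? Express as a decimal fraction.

CaCl2 is not removed: 500×0.532 = 266 lb/h of CaCl2 enters S12.
Concentrate = 500 − 111 = 389 lb/h.
Mass fraction = 266/389 = 0.684.

0.684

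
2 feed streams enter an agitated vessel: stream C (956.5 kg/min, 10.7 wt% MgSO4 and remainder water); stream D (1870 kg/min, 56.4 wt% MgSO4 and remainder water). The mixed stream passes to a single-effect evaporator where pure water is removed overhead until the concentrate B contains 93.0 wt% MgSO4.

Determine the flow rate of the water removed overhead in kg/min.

MgSO4 entering = 956.5×0.107 + 1870×0.564 = 1157 kg/min.
All MgSO4 reports to B, so B = 1157/0.930 = 1244.1 kg/min.
Total feed = 2826.5 kg/min; overhead = 2826.5 − 1244.1 = 1582.4 kg/min.

1582 kg/min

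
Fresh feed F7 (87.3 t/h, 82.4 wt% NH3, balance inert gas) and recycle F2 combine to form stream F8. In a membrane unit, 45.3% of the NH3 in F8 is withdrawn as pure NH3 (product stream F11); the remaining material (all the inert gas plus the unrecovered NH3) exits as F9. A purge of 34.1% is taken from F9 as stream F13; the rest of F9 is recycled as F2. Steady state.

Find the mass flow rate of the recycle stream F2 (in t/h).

70.24 t/h

inert gas enters only via F7 and leaves only via the purge: 87.3×0.176 = 0.341×(inert gas in F9), and the membrane unit passes all inert gas, so inert gas in F8 = inert gas in F9 = 45.058 t/h.
NH3 in F8: m_A = 87.3×0.824 + (1−0.341)·(1−0.453)·m_A, so m_A = 71.935/0.6395 = 112.48 t/h.
F9 = (1−0.453)×112.48 + 45.058 = 106.59 t/h.
Recycle F2 = (1−0.341)×106.59 = 70.24 t/h.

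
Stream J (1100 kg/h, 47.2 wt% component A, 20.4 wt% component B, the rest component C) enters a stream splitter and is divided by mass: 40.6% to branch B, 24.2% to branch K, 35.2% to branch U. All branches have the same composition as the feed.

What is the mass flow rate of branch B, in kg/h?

446.6 kg/h

Branch B flow = 0.406×1100 = 446.6 kg/h.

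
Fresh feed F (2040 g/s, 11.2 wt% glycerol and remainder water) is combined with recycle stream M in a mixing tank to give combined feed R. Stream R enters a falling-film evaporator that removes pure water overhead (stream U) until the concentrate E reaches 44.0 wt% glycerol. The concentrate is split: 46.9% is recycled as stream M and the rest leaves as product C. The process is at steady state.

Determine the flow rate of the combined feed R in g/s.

2499 g/s

Overall glycerol balance (none leaves overhead): glycerol in fresh feed = glycerol in product, i.e. 2040×0.112 = (1−0.469)·E·0.440.
E = 228.48/(0.440×0.531) = 977.91 g/s.
Recycle M = 0.469×977.91 = 458.64 g/s.
Combined feed R = 2040 + 458.64 = 2498.6 g/s.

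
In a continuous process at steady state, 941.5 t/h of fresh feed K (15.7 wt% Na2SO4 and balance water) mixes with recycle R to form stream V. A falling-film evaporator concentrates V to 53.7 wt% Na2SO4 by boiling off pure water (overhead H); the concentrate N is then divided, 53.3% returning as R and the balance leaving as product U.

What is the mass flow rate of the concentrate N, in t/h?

Overall Na2SO4 balance (none leaves overhead): Na2SO4 in fresh feed = Na2SO4 in product, i.e. 941.5×0.157 = (1−0.533)·N·0.537.
N = 147.82/(0.537×0.467) = 589.43 t/h.

589.4 t/h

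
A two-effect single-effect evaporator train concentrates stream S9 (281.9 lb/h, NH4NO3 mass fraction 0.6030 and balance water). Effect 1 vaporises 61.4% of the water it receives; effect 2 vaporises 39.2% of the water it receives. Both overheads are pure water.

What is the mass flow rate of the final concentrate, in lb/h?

196.3 lb/h

water in feed = 281.9×0.397 = 111.91 lb/h.
After stage 1: water left = (1−0.614)×111.91 = 43.199; stream total = 213.18 lb/h.
After stage 2: water left = (1−0.392)×43.199 = 26.265; final concentrate = 196.25 lb/h.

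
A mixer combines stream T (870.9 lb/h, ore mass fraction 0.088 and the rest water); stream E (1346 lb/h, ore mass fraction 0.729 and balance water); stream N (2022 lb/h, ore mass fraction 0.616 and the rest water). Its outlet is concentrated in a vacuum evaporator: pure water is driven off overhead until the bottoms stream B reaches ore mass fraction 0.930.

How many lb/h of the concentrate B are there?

2477 lb/h

ore entering = 870.9×0.088 + 1346×0.729 + 2022×0.616 = 2303.4 lb/h.
All ore reports to B, so B = 2303.4/0.930 = 2476.8 lb/h.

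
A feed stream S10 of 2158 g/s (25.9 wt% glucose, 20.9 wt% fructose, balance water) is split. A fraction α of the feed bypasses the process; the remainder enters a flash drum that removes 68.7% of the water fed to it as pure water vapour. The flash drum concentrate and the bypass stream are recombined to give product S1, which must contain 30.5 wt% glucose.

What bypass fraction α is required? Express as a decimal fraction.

All 2158×0.259 = 558.92 g/s of glucose reaches S1, so S1 = 558.92/0.305 = 1832.5 g/s and vapour = 325.47 g/s.
The evaporator receives (1−α)·2158 of feed at 0.532 water and removes 0.687 of that water:
0.687×0.532×(1−α)×2158 = 325.47
(1−α) = 325.47/788.71 = 0.4127;  α = 0.5873.

0.587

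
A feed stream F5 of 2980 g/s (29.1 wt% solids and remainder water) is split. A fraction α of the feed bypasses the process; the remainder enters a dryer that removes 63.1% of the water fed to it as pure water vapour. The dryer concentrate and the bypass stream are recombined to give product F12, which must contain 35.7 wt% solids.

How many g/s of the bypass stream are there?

All 2980×0.291 = 867.18 g/s of solids reaches F12, so F12 = 867.18/0.357 = 2429.1 g/s and vapour = 550.92 g/s.
The evaporator receives (1−α)·2980 of feed at 0.709 water and removes 0.631 of that water:
0.631×0.709×(1−α)×2980 = 550.92
(1−α) = 550.92/1333.2 = 0.4132;  α = 0.5868.
Bypass flow = 0.5868×2980 = 1748.6 g/s.

1749 g/s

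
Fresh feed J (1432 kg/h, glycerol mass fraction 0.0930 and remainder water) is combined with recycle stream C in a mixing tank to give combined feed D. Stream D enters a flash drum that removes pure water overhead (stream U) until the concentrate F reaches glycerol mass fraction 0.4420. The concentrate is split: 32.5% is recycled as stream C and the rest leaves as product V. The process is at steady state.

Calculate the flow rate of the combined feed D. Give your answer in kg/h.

1577 kg/h

Overall glycerol balance (none leaves overhead): glycerol in fresh feed = glycerol in product, i.e. 1432×0.093 = (1−0.325)·F·0.442.
F = 133.18/(0.442×0.675) = 446.38 kg/h.
Recycle C = 0.325×446.38 = 145.07 kg/h.
Combined feed D = 1432 + 145.07 = 1577.1 kg/h.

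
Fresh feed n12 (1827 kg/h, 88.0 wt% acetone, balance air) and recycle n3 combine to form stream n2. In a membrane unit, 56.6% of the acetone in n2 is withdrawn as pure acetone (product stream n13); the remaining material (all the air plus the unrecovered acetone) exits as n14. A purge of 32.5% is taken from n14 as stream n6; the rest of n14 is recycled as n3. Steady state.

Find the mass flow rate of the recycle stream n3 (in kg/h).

air enters only via n12 and leaves only via the purge: 1827×0.120 = 0.325×(air in n14), and the membrane unit passes all air, so air in n2 = air in n14 = 674.58 kg/h.
acetone in n2: m_A = 1827×0.880 + (1−0.325)·(1−0.566)·m_A, so m_A = 1607.8/0.7070 = 2273.9 kg/h.
n14 = (1−0.566)×2273.9 + 674.58 = 1661.5 kg/h.
Recycle n3 = (1−0.325)×1661.5 = 1121.5 kg/h.

1121 kg/h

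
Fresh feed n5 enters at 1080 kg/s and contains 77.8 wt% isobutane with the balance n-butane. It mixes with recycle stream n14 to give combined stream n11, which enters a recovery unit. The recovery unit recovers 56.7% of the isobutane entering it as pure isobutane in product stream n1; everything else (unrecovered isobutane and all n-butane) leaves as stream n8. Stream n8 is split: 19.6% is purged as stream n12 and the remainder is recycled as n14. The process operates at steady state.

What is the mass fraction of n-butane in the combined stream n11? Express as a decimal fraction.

n-butane enters only via n5 and leaves only via the purge: 1080×0.222 = 0.196×(n-butane in n8), and the recovery unit passes all n-butane, so n-butane in n11 = n-butane in n8 = 1223.3 kg/s.
isobutane in n11: m_A = 1080×0.778 + (1−0.196)·(1−0.567)·m_A, so m_A = 840.24/0.6519 = 1289 kg/s.
n11 = 1289 + 1223.3 = 2512.2 kg/s.
n-butane fraction in n11 = 1223.3/2512.2 = 0.4869.

0.4869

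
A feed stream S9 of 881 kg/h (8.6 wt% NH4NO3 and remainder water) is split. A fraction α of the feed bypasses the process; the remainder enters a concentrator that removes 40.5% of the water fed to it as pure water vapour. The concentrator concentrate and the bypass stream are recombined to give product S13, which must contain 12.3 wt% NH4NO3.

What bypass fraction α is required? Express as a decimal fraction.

All 881×0.086 = 75.766 kg/h of NH4NO3 reaches S13, so S13 = 75.766/0.123 = 615.98 kg/h and vapour = 265.02 kg/h.
The evaporator receives (1−α)·881 of feed at 0.914 water and removes 0.405 of that water:
0.405×0.914×(1−α)×881 = 265.02
(1−α) = 265.02/326.12 = 0.8126;  α = 0.1874.

0.187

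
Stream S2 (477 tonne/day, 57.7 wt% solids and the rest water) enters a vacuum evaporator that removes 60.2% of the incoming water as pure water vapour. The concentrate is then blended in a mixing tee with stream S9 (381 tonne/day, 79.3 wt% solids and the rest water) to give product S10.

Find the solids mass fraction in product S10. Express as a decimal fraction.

0.784

Vapour removed = 0.602×0.423×477 = 121.47 tonne/day; concentrate = 355.53 tonne/day.
solids reaching the mixer = 275.23 (from concentrate) + 381×0.793 = 577.36 tonne/day.
Product flow = 355.53 + 381 = 736.53 tonne/day; solids fraction = 0.784.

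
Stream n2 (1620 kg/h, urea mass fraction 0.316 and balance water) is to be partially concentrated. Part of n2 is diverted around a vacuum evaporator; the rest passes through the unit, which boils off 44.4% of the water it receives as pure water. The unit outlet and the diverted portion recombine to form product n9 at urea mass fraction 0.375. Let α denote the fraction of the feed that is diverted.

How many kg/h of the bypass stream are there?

780.7 kg/h

All 1620×0.316 = 511.92 kg/h of urea reaches n9, so n9 = 511.92/0.375 = 1365.1 kg/h and vapour = 254.88 kg/h.
The evaporator receives (1−α)·1620 of feed at 0.684 water and removes 0.444 of that water:
0.444×0.684×(1−α)×1620 = 254.88
(1−α) = 254.88/491.99 = 0.5181;  α = 0.4819.
Bypass flow = 0.4819×1620 = 780.74 kg/h.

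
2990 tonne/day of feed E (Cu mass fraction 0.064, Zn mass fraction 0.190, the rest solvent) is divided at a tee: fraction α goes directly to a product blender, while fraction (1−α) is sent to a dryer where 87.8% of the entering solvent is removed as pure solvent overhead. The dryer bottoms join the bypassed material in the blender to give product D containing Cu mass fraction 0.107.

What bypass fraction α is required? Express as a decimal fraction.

0.386

All 2990×0.064 = 191.36 tonne/day of Cu reaches D, so D = 191.36/0.107 = 1788.4 tonne/day and vapour = 1201.6 tonne/day.
The evaporator receives (1−α)·2990 of feed at 0.746 solvent and removes 0.878 of that solvent:
0.878×0.746×(1−α)×2990 = 1201.6
(1−α) = 1201.6/1958.4 = 0.6136;  α = 0.3864.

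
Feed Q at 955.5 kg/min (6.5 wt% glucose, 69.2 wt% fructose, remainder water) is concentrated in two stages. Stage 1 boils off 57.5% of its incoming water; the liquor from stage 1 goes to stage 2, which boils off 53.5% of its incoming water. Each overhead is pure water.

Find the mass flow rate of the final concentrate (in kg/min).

769.2 kg/min

water in feed = 955.5×0.243 = 232.19 kg/min.
After stage 1: water left = (1−0.575)×232.19 = 98.679; stream total = 821.99 kg/min.
After stage 2: water left = (1−0.535)×98.679 = 45.886; final concentrate = 769.2 kg/min.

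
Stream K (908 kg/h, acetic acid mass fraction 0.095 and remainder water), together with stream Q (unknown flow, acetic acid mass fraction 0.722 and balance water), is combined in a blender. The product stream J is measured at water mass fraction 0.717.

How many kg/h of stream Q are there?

Let Q be the unknown flow. Total out = 908 + Q.
water balance: 821.74 + 0.278·Q = 0.717·(908 + Q)
(0.278 − 0.717)·Q = 0.717×908 − 821.74 = -170.7
Q = -170.7 / -0.439 = 388.85 kg/h

388.8 kg/h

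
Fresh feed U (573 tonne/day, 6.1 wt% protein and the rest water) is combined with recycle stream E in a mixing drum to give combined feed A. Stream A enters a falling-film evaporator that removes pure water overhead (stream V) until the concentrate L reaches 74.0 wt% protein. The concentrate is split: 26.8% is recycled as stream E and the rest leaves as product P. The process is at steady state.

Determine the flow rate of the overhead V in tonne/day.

Overall protein balance (none leaves overhead): protein in fresh feed = protein in product, i.e. 573×0.061 = (1−0.268)·L·0.740.
L = 34.953/(0.740×0.732) = 64.527 tonne/day.
Recycle E = 0.268×64.527 = 17.293 tonne/day.
Combined feed A = 573 + 17.293 = 590.29 tonne/day.
Overhead V = A − L = 590.29 − 64.527 = 525.77 tonne/day.

525.8 tonne/day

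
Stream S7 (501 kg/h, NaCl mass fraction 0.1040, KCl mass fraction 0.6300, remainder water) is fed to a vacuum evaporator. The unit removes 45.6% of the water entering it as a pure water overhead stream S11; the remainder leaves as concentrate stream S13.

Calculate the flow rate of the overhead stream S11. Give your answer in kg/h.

water entering = 501×0.266 = 133.27 kg/h; overhead removed = 0.456×133.27 = 60.769 kg/h.

60.77 kg/h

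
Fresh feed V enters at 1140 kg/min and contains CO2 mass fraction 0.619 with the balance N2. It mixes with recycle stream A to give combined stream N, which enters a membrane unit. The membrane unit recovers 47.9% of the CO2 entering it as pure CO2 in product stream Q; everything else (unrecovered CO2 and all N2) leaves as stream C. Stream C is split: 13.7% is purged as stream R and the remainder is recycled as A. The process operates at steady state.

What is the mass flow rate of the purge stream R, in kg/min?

N2 enters only via V and leaves only via the purge: 1140×0.381 = 0.137×(N2 in C), and the membrane unit passes all N2, so N2 in N = N2 in C = 3170.4 kg/min.
CO2 in N: m_A = 1140×0.619 + (1−0.137)·(1−0.479)·m_A, so m_A = 705.66/0.5504 = 1282.1 kg/min.
C = (1−0.479)×1282.1 + 3170.4 = 3838.4 kg/min.
Purge R = 0.137×3838.4 = 525.86 kg/min.

525.9 kg/min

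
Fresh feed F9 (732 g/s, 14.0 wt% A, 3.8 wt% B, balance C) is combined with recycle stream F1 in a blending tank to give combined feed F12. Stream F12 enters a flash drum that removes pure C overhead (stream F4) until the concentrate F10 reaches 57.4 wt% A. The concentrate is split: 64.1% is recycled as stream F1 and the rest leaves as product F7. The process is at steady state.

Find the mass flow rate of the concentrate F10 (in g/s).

497.3 g/s

Overall A balance (none leaves overhead): A in fresh feed = A in product, i.e. 732×0.140 = (1−0.641)·F10·0.574.
F10 = 102.48/(0.574×0.359) = 497.32 g/s.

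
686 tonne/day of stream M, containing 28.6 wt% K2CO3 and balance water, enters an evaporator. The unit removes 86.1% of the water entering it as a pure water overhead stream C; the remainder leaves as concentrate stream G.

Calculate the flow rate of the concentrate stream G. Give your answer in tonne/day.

264.3 tonne/day

water entering = 686×0.714 = 489.8 tonne/day; overhead removed = 0.861×489.8 = 421.72 tonne/day.
Concentrate = 686 − 421.72 = 264.28 tonne/day.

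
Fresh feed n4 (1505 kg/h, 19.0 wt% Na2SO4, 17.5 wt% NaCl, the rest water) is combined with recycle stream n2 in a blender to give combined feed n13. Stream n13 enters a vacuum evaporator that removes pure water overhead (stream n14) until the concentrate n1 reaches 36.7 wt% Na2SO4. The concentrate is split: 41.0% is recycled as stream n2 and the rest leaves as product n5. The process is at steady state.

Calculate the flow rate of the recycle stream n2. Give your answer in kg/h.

Overall Na2SO4 balance (none leaves overhead): Na2SO4 in fresh feed = Na2SO4 in product, i.e. 1505×0.190 = (1−0.410)·n1·0.367.
n1 = 285.95/(0.367×0.590) = 1320.6 kg/h.
Recycle n2 = 0.410×1320.6 = 541.45 kg/h.

541.4 kg/h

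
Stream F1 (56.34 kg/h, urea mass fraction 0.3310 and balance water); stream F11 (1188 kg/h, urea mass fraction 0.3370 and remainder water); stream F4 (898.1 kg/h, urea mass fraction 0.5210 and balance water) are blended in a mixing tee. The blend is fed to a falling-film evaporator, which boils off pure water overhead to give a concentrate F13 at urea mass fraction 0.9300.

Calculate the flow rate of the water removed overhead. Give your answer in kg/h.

1189 kg/h

urea entering = 56.34×0.331 + 1188×0.337 + 898.1×0.521 = 886.91 kg/h.
All urea reports to F13, so F13 = 886.91/0.930 = 953.67 kg/h.
Total feed = 2142.4 kg/h; overhead = 2142.4 − 953.67 = 1188.8 kg/h.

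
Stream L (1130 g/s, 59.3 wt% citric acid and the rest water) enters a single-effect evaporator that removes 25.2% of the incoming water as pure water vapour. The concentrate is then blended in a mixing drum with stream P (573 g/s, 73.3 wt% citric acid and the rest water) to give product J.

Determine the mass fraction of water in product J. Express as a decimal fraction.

0.313

Vapour removed = 0.252×0.407×1130 = 115.9 g/s; concentrate = 1014.1 g/s.
water reaching the mixer = 344.01 (from concentrate) + 573×0.267 = 497 g/s.
Product flow = 1014.1 + 573 = 1587.1 g/s; water fraction = 0.313.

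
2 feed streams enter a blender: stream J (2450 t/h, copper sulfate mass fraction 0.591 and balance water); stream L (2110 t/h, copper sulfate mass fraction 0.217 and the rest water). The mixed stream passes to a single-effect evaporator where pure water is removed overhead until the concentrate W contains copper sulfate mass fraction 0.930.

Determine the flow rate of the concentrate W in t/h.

copper sulfate entering = 2450×0.591 + 2110×0.217 = 1905.8 t/h.
All copper sulfate reports to W, so W = 1905.8/0.930 = 2049.3 t/h.

2049 t/h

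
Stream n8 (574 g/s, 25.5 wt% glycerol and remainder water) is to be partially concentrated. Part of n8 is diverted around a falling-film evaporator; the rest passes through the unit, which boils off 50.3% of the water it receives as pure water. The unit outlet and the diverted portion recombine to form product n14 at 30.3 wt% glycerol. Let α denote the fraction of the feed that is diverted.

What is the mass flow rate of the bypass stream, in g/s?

331.3 g/s

All 574×0.255 = 146.37 g/s of glycerol reaches n14, so n14 = 146.37/0.303 = 483.07 g/s and vapour = 90.931 g/s.
The evaporator receives (1−α)·574 of feed at 0.745 water and removes 0.503 of that water:
0.503×0.745×(1−α)×574 = 90.931
(1−α) = 90.931/215.1 = 0.4227;  α = 0.5773.
Bypass flow = 0.5773×574 = 331.35 g/s.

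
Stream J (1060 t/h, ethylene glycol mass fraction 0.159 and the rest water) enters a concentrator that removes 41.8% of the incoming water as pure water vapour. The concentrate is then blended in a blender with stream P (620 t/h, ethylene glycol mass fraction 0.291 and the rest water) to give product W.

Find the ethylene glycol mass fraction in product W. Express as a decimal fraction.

Vapour removed = 0.418×0.841×1060 = 372.63 t/h; concentrate = 687.37 t/h.
ethylene glycol reaching the mixer = 168.54 (from concentrate) + 620×0.291 = 348.96 t/h.
Product flow = 687.37 + 620 = 1307.4 t/h; ethylene glycol fraction = 0.267.

0.267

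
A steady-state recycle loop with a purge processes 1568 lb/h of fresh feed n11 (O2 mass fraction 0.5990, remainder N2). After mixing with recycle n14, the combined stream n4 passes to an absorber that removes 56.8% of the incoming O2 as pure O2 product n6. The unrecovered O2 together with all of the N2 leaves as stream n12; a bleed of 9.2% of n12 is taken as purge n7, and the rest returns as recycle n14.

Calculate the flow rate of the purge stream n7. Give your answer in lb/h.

N2 enters only via n11 and leaves only via the purge: 1568×0.401 = 0.092×(N2 in n12), and the absorber passes all N2, so N2 in n4 = N2 in n12 = 6834.4 lb/h.
O2 in n4: m_A = 1568×0.599 + (1−0.092)·(1−0.568)·m_A, so m_A = 939.23/0.6077 = 1545.4 lb/h.
n12 = (1−0.568)×1545.4 + 6834.4 = 7502.1 lb/h.
Purge n7 = 0.092×7502.1 = 690.19 lb/h.

690.2 lb/h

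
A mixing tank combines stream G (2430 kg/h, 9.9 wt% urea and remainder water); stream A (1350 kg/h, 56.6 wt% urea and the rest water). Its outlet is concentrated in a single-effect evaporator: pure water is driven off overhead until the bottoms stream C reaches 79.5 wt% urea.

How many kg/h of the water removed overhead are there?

urea entering = 2430×0.099 + 1350×0.566 = 1004.7 kg/h.
All urea reports to C, so C = 1004.7/0.795 = 1263.7 kg/h.
Total feed = 3780 kg/h; overhead = 3780 − 1263.7 = 2516.3 kg/h.

2516 kg/h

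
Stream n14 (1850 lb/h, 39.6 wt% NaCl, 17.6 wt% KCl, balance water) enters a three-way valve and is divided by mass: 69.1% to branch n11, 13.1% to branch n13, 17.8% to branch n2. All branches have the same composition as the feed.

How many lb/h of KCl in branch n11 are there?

225 lb/h

Branch n11 total = 0.691×1850 = 1278.3 lb/h.
KCl in n11 = 0.176×1278.3 = 224.99 lb/h.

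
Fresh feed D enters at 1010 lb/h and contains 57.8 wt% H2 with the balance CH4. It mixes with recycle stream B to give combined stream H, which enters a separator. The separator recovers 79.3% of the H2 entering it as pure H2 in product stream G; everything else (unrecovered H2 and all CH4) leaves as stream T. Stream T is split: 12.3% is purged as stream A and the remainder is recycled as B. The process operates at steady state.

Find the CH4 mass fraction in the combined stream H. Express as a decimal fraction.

0.829

CH4 enters only via D and leaves only via the purge: 1010×0.422 = 0.123×(CH4 in T), and the separator passes all CH4, so CH4 in H = CH4 in T = 3465.2 lb/h.
H2 in H: m_A = 1010×0.578 + (1−0.123)·(1−0.793)·m_A, so m_A = 583.78/0.8185 = 713.27 lb/h.
H = 713.27 + 3465.2 = 4178.5 lb/h.
CH4 fraction in H = 3465.2/4178.5 = 0.829.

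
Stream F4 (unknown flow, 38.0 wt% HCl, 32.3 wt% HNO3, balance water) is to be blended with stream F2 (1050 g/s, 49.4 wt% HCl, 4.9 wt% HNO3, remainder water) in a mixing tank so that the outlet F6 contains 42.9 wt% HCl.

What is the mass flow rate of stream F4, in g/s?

Let F4 be the unknown flow. Total out = 1050 + F4.
HCl balance: 518.7 + 0.380·F4 = 0.429·(1050 + F4)
(0.380 − 0.429)·F4 = 0.429×1050 − 518.7 = -68.25
F4 = -68.25 / -0.049 = 1392.9 g/s

1393 g/s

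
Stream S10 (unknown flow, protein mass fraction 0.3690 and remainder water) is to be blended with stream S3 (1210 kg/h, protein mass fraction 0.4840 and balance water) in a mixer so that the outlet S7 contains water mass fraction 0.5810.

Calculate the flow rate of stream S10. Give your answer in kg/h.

1573 kg/h

Let S10 be the unknown flow. Total out = 1210 + S10.
water balance: 624.36 + 0.631·S10 = 0.581·(1210 + S10)
(0.631 − 0.581)·S10 = 0.581×1210 − 624.36 = 78.65
S10 = 78.65 / 0.050 = 1573 kg/h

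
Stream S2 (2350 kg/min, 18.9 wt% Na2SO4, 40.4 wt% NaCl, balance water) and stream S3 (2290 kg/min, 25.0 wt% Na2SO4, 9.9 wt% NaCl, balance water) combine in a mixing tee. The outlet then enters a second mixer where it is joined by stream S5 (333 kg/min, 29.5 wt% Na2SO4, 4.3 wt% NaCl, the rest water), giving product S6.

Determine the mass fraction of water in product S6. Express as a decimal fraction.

0.536

Overall, product flow = 4973 kg/min.
water in = 2350×0.407 + 2290×0.651 + 333×0.662 = 2667.7 kg/min.
water fraction in S6 = 0.536.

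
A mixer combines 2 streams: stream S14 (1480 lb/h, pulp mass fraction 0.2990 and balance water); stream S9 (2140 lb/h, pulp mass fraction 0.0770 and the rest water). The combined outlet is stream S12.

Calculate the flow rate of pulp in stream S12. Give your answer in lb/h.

pulp out = pulp in = 1480×0.299 + 2140×0.077 = 607.3 lb/h.

607.3 lb/h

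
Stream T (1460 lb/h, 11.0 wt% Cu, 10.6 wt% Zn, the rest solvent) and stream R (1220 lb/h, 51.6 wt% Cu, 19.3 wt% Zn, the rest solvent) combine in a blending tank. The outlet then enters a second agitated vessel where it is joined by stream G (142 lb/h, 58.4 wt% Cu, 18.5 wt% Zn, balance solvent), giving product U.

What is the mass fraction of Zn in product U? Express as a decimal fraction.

Overall, product flow = 2822 lb/h.
Zn in = 1460×0.106 + 1220×0.193 + 142×0.185 = 416.49 lb/h.
Zn fraction in U = 0.1476.

0.1476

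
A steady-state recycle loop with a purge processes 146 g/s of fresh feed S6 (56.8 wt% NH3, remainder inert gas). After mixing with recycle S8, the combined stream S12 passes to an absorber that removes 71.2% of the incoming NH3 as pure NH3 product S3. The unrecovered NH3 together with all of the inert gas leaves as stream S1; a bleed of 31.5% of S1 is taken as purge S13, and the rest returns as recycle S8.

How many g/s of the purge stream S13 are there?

inert gas enters only via S6 and leaves only via the purge: 146×0.432 = 0.315×(inert gas in S1), and the absorber passes all inert gas, so inert gas in S12 = inert gas in S1 = 200.23 g/s.
NH3 in S12: m_A = 146×0.568 + (1−0.315)·(1−0.712)·m_A, so m_A = 82.928/0.8027 = 103.31 g/s.
S1 = (1−0.712)×103.31 + 200.23 = 229.98 g/s.
Purge S13 = 0.315×229.98 = 72.444 g/s.

72.44 g/s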